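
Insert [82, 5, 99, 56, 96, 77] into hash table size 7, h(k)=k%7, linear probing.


Insert 82: h=5 -> slot 5
Insert 5: h=5, 1 probes -> slot 6
Insert 99: h=1 -> slot 1
Insert 56: h=0 -> slot 0
Insert 96: h=5, 4 probes -> slot 2
Insert 77: h=0, 3 probes -> slot 3

Table: [56, 99, 96, 77, None, 82, 5]


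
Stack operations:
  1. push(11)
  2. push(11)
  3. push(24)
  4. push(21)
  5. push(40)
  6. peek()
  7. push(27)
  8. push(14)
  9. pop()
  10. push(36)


push(11) -> [11]
push(11) -> [11, 11]
push(24) -> [11, 11, 24]
push(21) -> [11, 11, 24, 21]
push(40) -> [11, 11, 24, 21, 40]
peek()->40
push(27) -> [11, 11, 24, 21, 40, 27]
push(14) -> [11, 11, 24, 21, 40, 27, 14]
pop()->14, [11, 11, 24, 21, 40, 27]
push(36) -> [11, 11, 24, 21, 40, 27, 36]

Final stack: [11, 11, 24, 21, 40, 27, 36]


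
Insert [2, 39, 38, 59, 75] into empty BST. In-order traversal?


Insert 2: root
Insert 39: R from 2
Insert 38: R from 2 -> L from 39
Insert 59: R from 2 -> R from 39
Insert 75: R from 2 -> R from 39 -> R from 59

In-order: [2, 38, 39, 59, 75]


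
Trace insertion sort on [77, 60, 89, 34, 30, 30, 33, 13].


Initial: [77, 60, 89, 34, 30, 30, 33, 13]
Insert 60: [60, 77, 89, 34, 30, 30, 33, 13]
Insert 89: [60, 77, 89, 34, 30, 30, 33, 13]
Insert 34: [34, 60, 77, 89, 30, 30, 33, 13]
Insert 30: [30, 34, 60, 77, 89, 30, 33, 13]
Insert 30: [30, 30, 34, 60, 77, 89, 33, 13]
Insert 33: [30, 30, 33, 34, 60, 77, 89, 13]
Insert 13: [13, 30, 30, 33, 34, 60, 77, 89]

Sorted: [13, 30, 30, 33, 34, 60, 77, 89]


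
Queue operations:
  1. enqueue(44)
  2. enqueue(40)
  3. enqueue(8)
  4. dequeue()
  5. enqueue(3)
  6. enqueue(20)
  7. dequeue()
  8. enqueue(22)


enqueue(44) -> [44]
enqueue(40) -> [44, 40]
enqueue(8) -> [44, 40, 8]
dequeue()->44, [40, 8]
enqueue(3) -> [40, 8, 3]
enqueue(20) -> [40, 8, 3, 20]
dequeue()->40, [8, 3, 20]
enqueue(22) -> [8, 3, 20, 22]

Final queue: [8, 3, 20, 22]


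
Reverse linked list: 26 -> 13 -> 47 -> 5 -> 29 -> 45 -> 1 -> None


Step 1: curr=26, set curr.next=prev(None) | reversed so far: 26
Step 2: curr=13, set curr.next=prev(26) | reversed so far: 13 -> 26
Step 3: curr=47, set curr.next=prev(13) | reversed so far: 47 -> 13 -> 26
Step 4: curr=5, set curr.next=prev(47) | reversed so far: 5 -> 47 -> 13 -> 26
Step 5: curr=29, set curr.next=prev(5) | reversed so far: 29 -> 5 -> 47 -> 13 -> 26
Step 6: curr=45, set curr.next=prev(29) | reversed so far: 45 -> 29 -> 5 -> 47 -> 13 -> 26
Step 7: curr=1, set curr.next=prev(45) | reversed so far: 1 -> 45 -> 29 -> 5 -> 47 -> 13 -> 26

1 -> 45 -> 29 -> 5 -> 47 -> 13 -> 26 -> None


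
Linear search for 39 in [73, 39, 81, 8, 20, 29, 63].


i=0: 73!=39
i=1: 39==39 found!

Found at 1, 2 comps


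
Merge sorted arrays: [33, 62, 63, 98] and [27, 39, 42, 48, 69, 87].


Take 27 from B
Take 33 from A
Take 39 from B
Take 42 from B
Take 48 from B
Take 62 from A
Take 63 from A
Take 69 from B
Take 87 from B

Merged: [27, 33, 39, 42, 48, 62, 63, 69, 87, 98]


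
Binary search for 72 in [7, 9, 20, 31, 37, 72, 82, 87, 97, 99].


Step 1: lo=0, hi=9, mid=4, val=37
Step 2: lo=5, hi=9, mid=7, val=87
Step 3: lo=5, hi=6, mid=5, val=72

Found at index 5


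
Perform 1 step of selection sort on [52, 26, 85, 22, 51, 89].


Initial: [52, 26, 85, 22, 51, 89]
Step 1: min=22 at 3
  Swap: [22, 26, 85, 52, 51, 89]

After 1 step: [22, 26, 85, 52, 51, 89]


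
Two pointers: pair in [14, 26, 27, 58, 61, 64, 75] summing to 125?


lo=0(14)+hi=6(75)=89
lo=1(26)+hi=6(75)=101
lo=2(27)+hi=6(75)=102
lo=3(58)+hi=6(75)=133
lo=3(58)+hi=5(64)=122
lo=4(61)+hi=5(64)=125

Yes: 61+64=125


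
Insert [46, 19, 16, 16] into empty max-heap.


Insert 46: [46]
Insert 19: [46, 19]
Insert 16: [46, 19, 16]
Insert 16: [46, 19, 16, 16]

Final heap: [46, 19, 16, 16]


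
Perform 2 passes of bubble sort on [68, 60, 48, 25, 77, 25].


Initial: [68, 60, 48, 25, 77, 25]
Pass 1: [60, 48, 25, 68, 25, 77] (4 swaps)
Pass 2: [48, 25, 60, 25, 68, 77] (3 swaps)

After 2 passes: [48, 25, 60, 25, 68, 77]


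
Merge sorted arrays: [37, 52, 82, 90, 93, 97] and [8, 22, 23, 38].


Take 8 from B
Take 22 from B
Take 23 from B
Take 37 from A
Take 38 from B

Merged: [8, 22, 23, 37, 38, 52, 82, 90, 93, 97]


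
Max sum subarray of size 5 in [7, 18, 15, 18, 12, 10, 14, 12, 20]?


[0:5]: 70
[1:6]: 73
[2:7]: 69
[3:8]: 66
[4:9]: 68

Max: 73 at [1:6]


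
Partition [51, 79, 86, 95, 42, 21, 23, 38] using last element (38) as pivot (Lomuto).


Pivot: 38
  21 <= 38: swap -> [21, 79, 86, 95, 42, 51, 23, 38]
  23 <= 38: swap -> [21, 23, 86, 95, 42, 51, 79, 38]
Place pivot at 2: [21, 23, 38, 95, 42, 51, 79, 86]

Partitioned: [21, 23, 38, 95, 42, 51, 79, 86]


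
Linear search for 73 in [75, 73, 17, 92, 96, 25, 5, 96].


i=0: 75!=73
i=1: 73==73 found!

Found at 1, 2 comps


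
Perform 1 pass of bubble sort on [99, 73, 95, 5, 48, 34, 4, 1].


Initial: [99, 73, 95, 5, 48, 34, 4, 1]
Pass 1: [73, 95, 5, 48, 34, 4, 1, 99] (7 swaps)

After 1 pass: [73, 95, 5, 48, 34, 4, 1, 99]


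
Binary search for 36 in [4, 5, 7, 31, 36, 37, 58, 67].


Step 1: lo=0, hi=7, mid=3, val=31
Step 2: lo=4, hi=7, mid=5, val=37
Step 3: lo=4, hi=4, mid=4, val=36

Found at index 4


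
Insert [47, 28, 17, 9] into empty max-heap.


Insert 47: [47]
Insert 28: [47, 28]
Insert 17: [47, 28, 17]
Insert 9: [47, 28, 17, 9]

Final heap: [47, 28, 17, 9]


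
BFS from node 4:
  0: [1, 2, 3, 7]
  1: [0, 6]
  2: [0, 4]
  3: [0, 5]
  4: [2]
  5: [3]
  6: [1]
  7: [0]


Visit 4, enqueue [2]
Visit 2, enqueue [0]
Visit 0, enqueue [1, 3, 7]
Visit 1, enqueue [6]
Visit 3, enqueue [5]
Visit 7, enqueue []
Visit 6, enqueue []
Visit 5, enqueue []

BFS order: [4, 2, 0, 1, 3, 7, 6, 5]


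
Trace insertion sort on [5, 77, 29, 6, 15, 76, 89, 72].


Initial: [5, 77, 29, 6, 15, 76, 89, 72]
Insert 77: [5, 77, 29, 6, 15, 76, 89, 72]
Insert 29: [5, 29, 77, 6, 15, 76, 89, 72]
Insert 6: [5, 6, 29, 77, 15, 76, 89, 72]
Insert 15: [5, 6, 15, 29, 77, 76, 89, 72]
Insert 76: [5, 6, 15, 29, 76, 77, 89, 72]
Insert 89: [5, 6, 15, 29, 76, 77, 89, 72]
Insert 72: [5, 6, 15, 29, 72, 76, 77, 89]

Sorted: [5, 6, 15, 29, 72, 76, 77, 89]


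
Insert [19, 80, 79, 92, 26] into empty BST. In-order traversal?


Insert 19: root
Insert 80: R from 19
Insert 79: R from 19 -> L from 80
Insert 92: R from 19 -> R from 80
Insert 26: R from 19 -> L from 80 -> L from 79

In-order: [19, 26, 79, 80, 92]


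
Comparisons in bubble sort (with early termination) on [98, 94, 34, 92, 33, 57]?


Algorithm: bubble sort (with early termination)
Input: [98, 94, 34, 92, 33, 57]
Sorted: [33, 34, 57, 92, 94, 98]

15


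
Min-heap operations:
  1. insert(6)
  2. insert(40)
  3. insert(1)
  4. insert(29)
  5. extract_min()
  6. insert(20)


insert(6) -> [6]
insert(40) -> [6, 40]
insert(1) -> [1, 40, 6]
insert(29) -> [1, 29, 6, 40]
extract_min()->1, [6, 29, 40]
insert(20) -> [6, 20, 40, 29]

Final heap: [6, 20, 40, 29]


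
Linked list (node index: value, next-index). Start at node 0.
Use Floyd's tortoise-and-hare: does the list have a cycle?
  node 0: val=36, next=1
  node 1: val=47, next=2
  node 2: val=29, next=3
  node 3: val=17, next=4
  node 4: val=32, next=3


Floyd's tortoise (slow, +1) and hare (fast, +2):
  init: slow=0, fast=0
  step 1: slow=1, fast=2
  step 2: slow=2, fast=4
  step 3: slow=3, fast=4
  step 4: slow=4, fast=4
  slow == fast at node 4: cycle detected

Cycle: yes


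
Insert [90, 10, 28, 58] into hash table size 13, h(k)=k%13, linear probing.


Insert 90: h=12 -> slot 12
Insert 10: h=10 -> slot 10
Insert 28: h=2 -> slot 2
Insert 58: h=6 -> slot 6

Table: [None, None, 28, None, None, None, 58, None, None, None, 10, None, 90]


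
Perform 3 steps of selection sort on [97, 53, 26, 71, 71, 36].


Initial: [97, 53, 26, 71, 71, 36]
Step 1: min=26 at 2
  Swap: [26, 53, 97, 71, 71, 36]
Step 2: min=36 at 5
  Swap: [26, 36, 97, 71, 71, 53]
Step 3: min=53 at 5
  Swap: [26, 36, 53, 71, 71, 97]

After 3 steps: [26, 36, 53, 71, 71, 97]


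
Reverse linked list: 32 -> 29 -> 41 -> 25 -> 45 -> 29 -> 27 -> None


Step 1: curr=32, set curr.next=prev(None) | reversed so far: 32
Step 2: curr=29, set curr.next=prev(32) | reversed so far: 29 -> 32
Step 3: curr=41, set curr.next=prev(29) | reversed so far: 41 -> 29 -> 32
Step 4: curr=25, set curr.next=prev(41) | reversed so far: 25 -> 41 -> 29 -> 32
Step 5: curr=45, set curr.next=prev(25) | reversed so far: 45 -> 25 -> 41 -> 29 -> 32
Step 6: curr=29, set curr.next=prev(45) | reversed so far: 29 -> 45 -> 25 -> 41 -> 29 -> 32
Step 7: curr=27, set curr.next=prev(29) | reversed so far: 27 -> 29 -> 45 -> 25 -> 41 -> 29 -> 32

27 -> 29 -> 45 -> 25 -> 41 -> 29 -> 32 -> None


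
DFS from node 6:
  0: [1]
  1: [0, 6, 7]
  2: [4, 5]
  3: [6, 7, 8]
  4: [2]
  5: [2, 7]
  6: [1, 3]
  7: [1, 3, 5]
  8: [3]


Visit 6, push [3, 1]
Visit 1, push [7, 0]
Visit 0, push []
Visit 7, push [5, 3]
Visit 3, push [8]
Visit 8, push []
Visit 5, push [2]
Visit 2, push [4]
Visit 4, push []

DFS order: [6, 1, 0, 7, 3, 8, 5, 2, 4]


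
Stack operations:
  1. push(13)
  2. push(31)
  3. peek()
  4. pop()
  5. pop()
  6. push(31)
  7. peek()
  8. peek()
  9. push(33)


push(13) -> [13]
push(31) -> [13, 31]
peek()->31
pop()->31, [13]
pop()->13, []
push(31) -> [31]
peek()->31
peek()->31
push(33) -> [31, 33]

Final stack: [31, 33]


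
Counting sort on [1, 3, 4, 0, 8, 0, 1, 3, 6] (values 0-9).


Input: [1, 3, 4, 0, 8, 0, 1, 3, 6]
Counts: [2, 2, 0, 2, 1, 0, 1, 0, 1, 0]

Sorted: [0, 0, 1, 1, 3, 3, 4, 6, 8]


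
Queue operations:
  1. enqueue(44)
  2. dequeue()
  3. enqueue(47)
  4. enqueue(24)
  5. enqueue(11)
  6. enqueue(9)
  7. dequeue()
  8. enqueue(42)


enqueue(44) -> [44]
dequeue()->44, []
enqueue(47) -> [47]
enqueue(24) -> [47, 24]
enqueue(11) -> [47, 24, 11]
enqueue(9) -> [47, 24, 11, 9]
dequeue()->47, [24, 11, 9]
enqueue(42) -> [24, 11, 9, 42]

Final queue: [24, 11, 9, 42]


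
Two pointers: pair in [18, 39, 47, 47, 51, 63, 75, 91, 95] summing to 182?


lo=0(18)+hi=8(95)=113
lo=1(39)+hi=8(95)=134
lo=2(47)+hi=8(95)=142
lo=3(47)+hi=8(95)=142
lo=4(51)+hi=8(95)=146
lo=5(63)+hi=8(95)=158
lo=6(75)+hi=8(95)=170
lo=7(91)+hi=8(95)=186

No pair found


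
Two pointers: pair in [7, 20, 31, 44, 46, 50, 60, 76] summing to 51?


lo=0(7)+hi=7(76)=83
lo=0(7)+hi=6(60)=67
lo=0(7)+hi=5(50)=57
lo=0(7)+hi=4(46)=53
lo=0(7)+hi=3(44)=51

Yes: 7+44=51


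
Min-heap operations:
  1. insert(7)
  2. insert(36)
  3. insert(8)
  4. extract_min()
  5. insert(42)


insert(7) -> [7]
insert(36) -> [7, 36]
insert(8) -> [7, 36, 8]
extract_min()->7, [8, 36]
insert(42) -> [8, 36, 42]

Final heap: [8, 36, 42]


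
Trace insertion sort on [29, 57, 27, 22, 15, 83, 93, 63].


Initial: [29, 57, 27, 22, 15, 83, 93, 63]
Insert 57: [29, 57, 27, 22, 15, 83, 93, 63]
Insert 27: [27, 29, 57, 22, 15, 83, 93, 63]
Insert 22: [22, 27, 29, 57, 15, 83, 93, 63]
Insert 15: [15, 22, 27, 29, 57, 83, 93, 63]
Insert 83: [15, 22, 27, 29, 57, 83, 93, 63]
Insert 93: [15, 22, 27, 29, 57, 83, 93, 63]
Insert 63: [15, 22, 27, 29, 57, 63, 83, 93]

Sorted: [15, 22, 27, 29, 57, 63, 83, 93]


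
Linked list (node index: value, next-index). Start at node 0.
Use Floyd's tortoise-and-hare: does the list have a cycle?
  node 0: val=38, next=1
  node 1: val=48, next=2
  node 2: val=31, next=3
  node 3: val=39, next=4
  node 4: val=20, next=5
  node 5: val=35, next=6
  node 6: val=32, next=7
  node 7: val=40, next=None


Floyd's tortoise (slow, +1) and hare (fast, +2):
  init: slow=0, fast=0
  step 1: slow=1, fast=2
  step 2: slow=2, fast=4
  step 3: slow=3, fast=6
  step 4: fast 6->7->None, no cycle

Cycle: no


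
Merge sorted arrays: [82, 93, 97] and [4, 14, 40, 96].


Take 4 from B
Take 14 from B
Take 40 from B
Take 82 from A
Take 93 from A
Take 96 from B

Merged: [4, 14, 40, 82, 93, 96, 97]


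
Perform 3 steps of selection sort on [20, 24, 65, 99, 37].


Initial: [20, 24, 65, 99, 37]
Step 1: min=20 at 0
  Swap: [20, 24, 65, 99, 37]
Step 2: min=24 at 1
  Swap: [20, 24, 65, 99, 37]
Step 3: min=37 at 4
  Swap: [20, 24, 37, 99, 65]

After 3 steps: [20, 24, 37, 99, 65]


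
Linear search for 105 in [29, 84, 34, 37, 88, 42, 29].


i=0: 29!=105
i=1: 84!=105
i=2: 34!=105
i=3: 37!=105
i=4: 88!=105
i=5: 42!=105
i=6: 29!=105

Not found, 7 comps


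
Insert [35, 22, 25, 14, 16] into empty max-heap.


Insert 35: [35]
Insert 22: [35, 22]
Insert 25: [35, 22, 25]
Insert 14: [35, 22, 25, 14]
Insert 16: [35, 22, 25, 14, 16]

Final heap: [35, 22, 25, 14, 16]


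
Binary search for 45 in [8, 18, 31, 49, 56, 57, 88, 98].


Step 1: lo=0, hi=7, mid=3, val=49
Step 2: lo=0, hi=2, mid=1, val=18
Step 3: lo=2, hi=2, mid=2, val=31

Not found


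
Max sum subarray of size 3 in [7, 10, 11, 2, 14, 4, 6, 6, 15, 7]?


[0:3]: 28
[1:4]: 23
[2:5]: 27
[3:6]: 20
[4:7]: 24
[5:8]: 16
[6:9]: 27
[7:10]: 28

Max: 28 at [0:3]


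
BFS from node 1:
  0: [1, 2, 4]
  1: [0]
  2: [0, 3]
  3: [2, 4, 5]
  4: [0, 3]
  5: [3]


Visit 1, enqueue [0]
Visit 0, enqueue [2, 4]
Visit 2, enqueue [3]
Visit 4, enqueue []
Visit 3, enqueue [5]
Visit 5, enqueue []

BFS order: [1, 0, 2, 4, 3, 5]


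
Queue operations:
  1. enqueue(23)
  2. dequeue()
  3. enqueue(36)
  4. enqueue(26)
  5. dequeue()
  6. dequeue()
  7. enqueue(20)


enqueue(23) -> [23]
dequeue()->23, []
enqueue(36) -> [36]
enqueue(26) -> [36, 26]
dequeue()->36, [26]
dequeue()->26, []
enqueue(20) -> [20]

Final queue: [20]


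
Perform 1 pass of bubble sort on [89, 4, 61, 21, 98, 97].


Initial: [89, 4, 61, 21, 98, 97]
Pass 1: [4, 61, 21, 89, 97, 98] (4 swaps)

After 1 pass: [4, 61, 21, 89, 97, 98]


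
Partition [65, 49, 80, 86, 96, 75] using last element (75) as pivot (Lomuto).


Pivot: 75
  65 <= 75: advance i (no swap)
  49 <= 75: advance i (no swap)
Place pivot at 2: [65, 49, 75, 86, 96, 80]

Partitioned: [65, 49, 75, 86, 96, 80]


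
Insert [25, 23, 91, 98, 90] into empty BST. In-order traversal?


Insert 25: root
Insert 23: L from 25
Insert 91: R from 25
Insert 98: R from 25 -> R from 91
Insert 90: R from 25 -> L from 91

In-order: [23, 25, 90, 91, 98]


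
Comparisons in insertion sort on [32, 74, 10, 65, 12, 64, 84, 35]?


Algorithm: insertion sort
Input: [32, 74, 10, 65, 12, 64, 84, 35]
Sorted: [10, 12, 32, 35, 64, 65, 74, 84]

18


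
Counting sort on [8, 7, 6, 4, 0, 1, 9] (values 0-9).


Input: [8, 7, 6, 4, 0, 1, 9]
Counts: [1, 1, 0, 0, 1, 0, 1, 1, 1, 1]

Sorted: [0, 1, 4, 6, 7, 8, 9]


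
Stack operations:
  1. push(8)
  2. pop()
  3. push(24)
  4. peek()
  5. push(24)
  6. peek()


push(8) -> [8]
pop()->8, []
push(24) -> [24]
peek()->24
push(24) -> [24, 24]
peek()->24

Final stack: [24, 24]


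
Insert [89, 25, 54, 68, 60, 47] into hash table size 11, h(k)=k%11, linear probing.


Insert 89: h=1 -> slot 1
Insert 25: h=3 -> slot 3
Insert 54: h=10 -> slot 10
Insert 68: h=2 -> slot 2
Insert 60: h=5 -> slot 5
Insert 47: h=3, 1 probes -> slot 4

Table: [None, 89, 68, 25, 47, 60, None, None, None, None, 54]


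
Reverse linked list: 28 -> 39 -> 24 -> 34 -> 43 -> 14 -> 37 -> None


Step 1: curr=28, set curr.next=prev(None) | reversed so far: 28
Step 2: curr=39, set curr.next=prev(28) | reversed so far: 39 -> 28
Step 3: curr=24, set curr.next=prev(39) | reversed so far: 24 -> 39 -> 28
Step 4: curr=34, set curr.next=prev(24) | reversed so far: 34 -> 24 -> 39 -> 28
Step 5: curr=43, set curr.next=prev(34) | reversed so far: 43 -> 34 -> 24 -> 39 -> 28
Step 6: curr=14, set curr.next=prev(43) | reversed so far: 14 -> 43 -> 34 -> 24 -> 39 -> 28
Step 7: curr=37, set curr.next=prev(14) | reversed so far: 37 -> 14 -> 43 -> 34 -> 24 -> 39 -> 28

37 -> 14 -> 43 -> 34 -> 24 -> 39 -> 28 -> None


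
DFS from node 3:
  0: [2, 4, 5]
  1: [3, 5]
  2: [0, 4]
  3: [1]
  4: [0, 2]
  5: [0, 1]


Visit 3, push [1]
Visit 1, push [5]
Visit 5, push [0]
Visit 0, push [4, 2]
Visit 2, push [4]
Visit 4, push []

DFS order: [3, 1, 5, 0, 2, 4]


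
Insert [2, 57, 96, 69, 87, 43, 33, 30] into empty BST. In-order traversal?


Insert 2: root
Insert 57: R from 2
Insert 96: R from 2 -> R from 57
Insert 69: R from 2 -> R from 57 -> L from 96
Insert 87: R from 2 -> R from 57 -> L from 96 -> R from 69
Insert 43: R from 2 -> L from 57
Insert 33: R from 2 -> L from 57 -> L from 43
Insert 30: R from 2 -> L from 57 -> L from 43 -> L from 33

In-order: [2, 30, 33, 43, 57, 69, 87, 96]


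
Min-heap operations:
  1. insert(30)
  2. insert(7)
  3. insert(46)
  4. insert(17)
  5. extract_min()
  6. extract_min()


insert(30) -> [30]
insert(7) -> [7, 30]
insert(46) -> [7, 30, 46]
insert(17) -> [7, 17, 46, 30]
extract_min()->7, [17, 30, 46]
extract_min()->17, [30, 46]

Final heap: [30, 46]


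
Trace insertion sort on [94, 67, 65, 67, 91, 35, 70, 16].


Initial: [94, 67, 65, 67, 91, 35, 70, 16]
Insert 67: [67, 94, 65, 67, 91, 35, 70, 16]
Insert 65: [65, 67, 94, 67, 91, 35, 70, 16]
Insert 67: [65, 67, 67, 94, 91, 35, 70, 16]
Insert 91: [65, 67, 67, 91, 94, 35, 70, 16]
Insert 35: [35, 65, 67, 67, 91, 94, 70, 16]
Insert 70: [35, 65, 67, 67, 70, 91, 94, 16]
Insert 16: [16, 35, 65, 67, 67, 70, 91, 94]

Sorted: [16, 35, 65, 67, 67, 70, 91, 94]


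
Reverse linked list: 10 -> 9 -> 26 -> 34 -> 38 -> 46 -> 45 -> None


Step 1: curr=10, set curr.next=prev(None) | reversed so far: 10
Step 2: curr=9, set curr.next=prev(10) | reversed so far: 9 -> 10
Step 3: curr=26, set curr.next=prev(9) | reversed so far: 26 -> 9 -> 10
Step 4: curr=34, set curr.next=prev(26) | reversed so far: 34 -> 26 -> 9 -> 10
Step 5: curr=38, set curr.next=prev(34) | reversed so far: 38 -> 34 -> 26 -> 9 -> 10
Step 6: curr=46, set curr.next=prev(38) | reversed so far: 46 -> 38 -> 34 -> 26 -> 9 -> 10
Step 7: curr=45, set curr.next=prev(46) | reversed so far: 45 -> 46 -> 38 -> 34 -> 26 -> 9 -> 10

45 -> 46 -> 38 -> 34 -> 26 -> 9 -> 10 -> None


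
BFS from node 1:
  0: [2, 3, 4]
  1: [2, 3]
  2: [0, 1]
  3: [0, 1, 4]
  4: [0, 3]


Visit 1, enqueue [2, 3]
Visit 2, enqueue [0]
Visit 3, enqueue [4]
Visit 0, enqueue []
Visit 4, enqueue []

BFS order: [1, 2, 3, 0, 4]


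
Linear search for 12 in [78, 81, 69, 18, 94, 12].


i=0: 78!=12
i=1: 81!=12
i=2: 69!=12
i=3: 18!=12
i=4: 94!=12
i=5: 12==12 found!

Found at 5, 6 comps


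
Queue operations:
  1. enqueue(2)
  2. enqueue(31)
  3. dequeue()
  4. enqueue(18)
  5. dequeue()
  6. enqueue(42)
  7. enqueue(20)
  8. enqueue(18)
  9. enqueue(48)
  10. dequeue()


enqueue(2) -> [2]
enqueue(31) -> [2, 31]
dequeue()->2, [31]
enqueue(18) -> [31, 18]
dequeue()->31, [18]
enqueue(42) -> [18, 42]
enqueue(20) -> [18, 42, 20]
enqueue(18) -> [18, 42, 20, 18]
enqueue(48) -> [18, 42, 20, 18, 48]
dequeue()->18, [42, 20, 18, 48]

Final queue: [42, 20, 18, 48]


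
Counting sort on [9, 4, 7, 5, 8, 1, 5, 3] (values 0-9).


Input: [9, 4, 7, 5, 8, 1, 5, 3]
Counts: [0, 1, 0, 1, 1, 2, 0, 1, 1, 1]

Sorted: [1, 3, 4, 5, 5, 7, 8, 9]


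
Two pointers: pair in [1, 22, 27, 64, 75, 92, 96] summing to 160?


lo=0(1)+hi=6(96)=97
lo=1(22)+hi=6(96)=118
lo=2(27)+hi=6(96)=123
lo=3(64)+hi=6(96)=160

Yes: 64+96=160


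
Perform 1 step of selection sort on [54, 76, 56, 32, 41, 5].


Initial: [54, 76, 56, 32, 41, 5]
Step 1: min=5 at 5
  Swap: [5, 76, 56, 32, 41, 54]

After 1 step: [5, 76, 56, 32, 41, 54]


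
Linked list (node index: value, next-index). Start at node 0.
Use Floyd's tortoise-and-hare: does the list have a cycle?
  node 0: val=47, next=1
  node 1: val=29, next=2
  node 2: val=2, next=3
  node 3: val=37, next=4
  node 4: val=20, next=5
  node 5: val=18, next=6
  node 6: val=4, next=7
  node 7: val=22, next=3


Floyd's tortoise (slow, +1) and hare (fast, +2):
  init: slow=0, fast=0
  step 1: slow=1, fast=2
  step 2: slow=2, fast=4
  step 3: slow=3, fast=6
  step 4: slow=4, fast=3
  step 5: slow=5, fast=5
  slow == fast at node 5: cycle detected

Cycle: yes


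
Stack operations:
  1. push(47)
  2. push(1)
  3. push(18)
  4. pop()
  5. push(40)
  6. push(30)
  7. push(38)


push(47) -> [47]
push(1) -> [47, 1]
push(18) -> [47, 1, 18]
pop()->18, [47, 1]
push(40) -> [47, 1, 40]
push(30) -> [47, 1, 40, 30]
push(38) -> [47, 1, 40, 30, 38]

Final stack: [47, 1, 40, 30, 38]


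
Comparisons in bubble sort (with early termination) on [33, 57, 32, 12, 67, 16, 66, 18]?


Algorithm: bubble sort (with early termination)
Input: [33, 57, 32, 12, 67, 16, 66, 18]
Sorted: [12, 16, 18, 32, 33, 57, 66, 67]

27


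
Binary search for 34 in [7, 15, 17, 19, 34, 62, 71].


Step 1: lo=0, hi=6, mid=3, val=19
Step 2: lo=4, hi=6, mid=5, val=62
Step 3: lo=4, hi=4, mid=4, val=34

Found at index 4


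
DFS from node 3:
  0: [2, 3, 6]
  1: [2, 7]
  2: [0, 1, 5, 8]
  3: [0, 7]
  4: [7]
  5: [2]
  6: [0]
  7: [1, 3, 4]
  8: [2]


Visit 3, push [7, 0]
Visit 0, push [6, 2]
Visit 2, push [8, 5, 1]
Visit 1, push [7]
Visit 7, push [4]
Visit 4, push []
Visit 5, push []
Visit 8, push []
Visit 6, push []

DFS order: [3, 0, 2, 1, 7, 4, 5, 8, 6]


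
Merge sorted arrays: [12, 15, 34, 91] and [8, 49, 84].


Take 8 from B
Take 12 from A
Take 15 from A
Take 34 from A
Take 49 from B
Take 84 from B

Merged: [8, 12, 15, 34, 49, 84, 91]


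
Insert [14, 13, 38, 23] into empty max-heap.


Insert 14: [14]
Insert 13: [14, 13]
Insert 38: [38, 13, 14]
Insert 23: [38, 23, 14, 13]

Final heap: [38, 23, 14, 13]


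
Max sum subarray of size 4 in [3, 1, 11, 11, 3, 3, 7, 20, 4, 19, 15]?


[0:4]: 26
[1:5]: 26
[2:6]: 28
[3:7]: 24
[4:8]: 33
[5:9]: 34
[6:10]: 50
[7:11]: 58

Max: 58 at [7:11]


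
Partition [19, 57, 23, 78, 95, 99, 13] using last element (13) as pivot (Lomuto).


Pivot: 13
Place pivot at 0: [13, 57, 23, 78, 95, 99, 19]

Partitioned: [13, 57, 23, 78, 95, 99, 19]


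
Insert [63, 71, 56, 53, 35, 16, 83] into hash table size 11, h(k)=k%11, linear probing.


Insert 63: h=8 -> slot 8
Insert 71: h=5 -> slot 5
Insert 56: h=1 -> slot 1
Insert 53: h=9 -> slot 9
Insert 35: h=2 -> slot 2
Insert 16: h=5, 1 probes -> slot 6
Insert 83: h=6, 1 probes -> slot 7

Table: [None, 56, 35, None, None, 71, 16, 83, 63, 53, None]


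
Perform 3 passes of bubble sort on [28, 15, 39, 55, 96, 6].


Initial: [28, 15, 39, 55, 96, 6]
Pass 1: [15, 28, 39, 55, 6, 96] (2 swaps)
Pass 2: [15, 28, 39, 6, 55, 96] (1 swaps)
Pass 3: [15, 28, 6, 39, 55, 96] (1 swaps)

After 3 passes: [15, 28, 6, 39, 55, 96]


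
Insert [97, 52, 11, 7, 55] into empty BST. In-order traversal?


Insert 97: root
Insert 52: L from 97
Insert 11: L from 97 -> L from 52
Insert 7: L from 97 -> L from 52 -> L from 11
Insert 55: L from 97 -> R from 52

In-order: [7, 11, 52, 55, 97]


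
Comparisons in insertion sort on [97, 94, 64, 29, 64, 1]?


Algorithm: insertion sort
Input: [97, 94, 64, 29, 64, 1]
Sorted: [1, 29, 64, 64, 94, 97]

14


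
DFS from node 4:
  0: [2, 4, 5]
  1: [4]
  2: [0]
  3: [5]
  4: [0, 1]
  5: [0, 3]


Visit 4, push [1, 0]
Visit 0, push [5, 2]
Visit 2, push []
Visit 5, push [3]
Visit 3, push []
Visit 1, push []

DFS order: [4, 0, 2, 5, 3, 1]


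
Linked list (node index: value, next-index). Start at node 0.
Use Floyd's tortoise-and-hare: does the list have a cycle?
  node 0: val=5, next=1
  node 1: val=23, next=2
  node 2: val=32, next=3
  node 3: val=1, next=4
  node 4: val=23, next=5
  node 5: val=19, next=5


Floyd's tortoise (slow, +1) and hare (fast, +2):
  init: slow=0, fast=0
  step 1: slow=1, fast=2
  step 2: slow=2, fast=4
  step 3: slow=3, fast=5
  step 4: slow=4, fast=5
  step 5: slow=5, fast=5
  slow == fast at node 5: cycle detected

Cycle: yes


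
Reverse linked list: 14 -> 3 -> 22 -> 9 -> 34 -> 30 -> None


Step 1: curr=14, set curr.next=prev(None) | reversed so far: 14
Step 2: curr=3, set curr.next=prev(14) | reversed so far: 3 -> 14
Step 3: curr=22, set curr.next=prev(3) | reversed so far: 22 -> 3 -> 14
Step 4: curr=9, set curr.next=prev(22) | reversed so far: 9 -> 22 -> 3 -> 14
Step 5: curr=34, set curr.next=prev(9) | reversed so far: 34 -> 9 -> 22 -> 3 -> 14
Step 6: curr=30, set curr.next=prev(34) | reversed so far: 30 -> 34 -> 9 -> 22 -> 3 -> 14

30 -> 34 -> 9 -> 22 -> 3 -> 14 -> None


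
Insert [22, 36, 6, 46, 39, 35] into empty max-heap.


Insert 22: [22]
Insert 36: [36, 22]
Insert 6: [36, 22, 6]
Insert 46: [46, 36, 6, 22]
Insert 39: [46, 39, 6, 22, 36]
Insert 35: [46, 39, 35, 22, 36, 6]

Final heap: [46, 39, 35, 22, 36, 6]


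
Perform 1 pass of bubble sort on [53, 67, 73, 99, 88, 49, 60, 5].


Initial: [53, 67, 73, 99, 88, 49, 60, 5]
Pass 1: [53, 67, 73, 88, 49, 60, 5, 99] (4 swaps)

After 1 pass: [53, 67, 73, 88, 49, 60, 5, 99]


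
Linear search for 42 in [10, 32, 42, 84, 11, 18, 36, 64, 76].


i=0: 10!=42
i=1: 32!=42
i=2: 42==42 found!

Found at 2, 3 comps


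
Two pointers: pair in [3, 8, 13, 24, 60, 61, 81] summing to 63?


lo=0(3)+hi=6(81)=84
lo=0(3)+hi=5(61)=64
lo=0(3)+hi=4(60)=63

Yes: 3+60=63


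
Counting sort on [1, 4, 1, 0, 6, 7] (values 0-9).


Input: [1, 4, 1, 0, 6, 7]
Counts: [1, 2, 0, 0, 1, 0, 1, 1, 0, 0]

Sorted: [0, 1, 1, 4, 6, 7]


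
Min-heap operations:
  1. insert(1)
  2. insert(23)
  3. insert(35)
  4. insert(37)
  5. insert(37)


insert(1) -> [1]
insert(23) -> [1, 23]
insert(35) -> [1, 23, 35]
insert(37) -> [1, 23, 35, 37]
insert(37) -> [1, 23, 35, 37, 37]

Final heap: [1, 23, 35, 37, 37]


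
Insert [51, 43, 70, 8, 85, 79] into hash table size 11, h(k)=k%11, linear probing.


Insert 51: h=7 -> slot 7
Insert 43: h=10 -> slot 10
Insert 70: h=4 -> slot 4
Insert 8: h=8 -> slot 8
Insert 85: h=8, 1 probes -> slot 9
Insert 79: h=2 -> slot 2

Table: [None, None, 79, None, 70, None, None, 51, 8, 85, 43]


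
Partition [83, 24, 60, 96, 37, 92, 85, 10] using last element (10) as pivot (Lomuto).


Pivot: 10
Place pivot at 0: [10, 24, 60, 96, 37, 92, 85, 83]

Partitioned: [10, 24, 60, 96, 37, 92, 85, 83]


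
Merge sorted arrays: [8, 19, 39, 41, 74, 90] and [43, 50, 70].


Take 8 from A
Take 19 from A
Take 39 from A
Take 41 from A
Take 43 from B
Take 50 from B
Take 70 from B

Merged: [8, 19, 39, 41, 43, 50, 70, 74, 90]


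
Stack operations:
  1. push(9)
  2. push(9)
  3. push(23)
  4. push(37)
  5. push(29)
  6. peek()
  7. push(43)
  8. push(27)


push(9) -> [9]
push(9) -> [9, 9]
push(23) -> [9, 9, 23]
push(37) -> [9, 9, 23, 37]
push(29) -> [9, 9, 23, 37, 29]
peek()->29
push(43) -> [9, 9, 23, 37, 29, 43]
push(27) -> [9, 9, 23, 37, 29, 43, 27]

Final stack: [9, 9, 23, 37, 29, 43, 27]


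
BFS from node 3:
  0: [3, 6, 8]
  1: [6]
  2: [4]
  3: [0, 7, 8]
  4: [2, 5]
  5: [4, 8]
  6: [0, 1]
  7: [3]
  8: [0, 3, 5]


Visit 3, enqueue [0, 7, 8]
Visit 0, enqueue [6]
Visit 7, enqueue []
Visit 8, enqueue [5]
Visit 6, enqueue [1]
Visit 5, enqueue [4]
Visit 1, enqueue []
Visit 4, enqueue [2]
Visit 2, enqueue []

BFS order: [3, 0, 7, 8, 6, 5, 1, 4, 2]


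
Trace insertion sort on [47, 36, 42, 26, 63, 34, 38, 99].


Initial: [47, 36, 42, 26, 63, 34, 38, 99]
Insert 36: [36, 47, 42, 26, 63, 34, 38, 99]
Insert 42: [36, 42, 47, 26, 63, 34, 38, 99]
Insert 26: [26, 36, 42, 47, 63, 34, 38, 99]
Insert 63: [26, 36, 42, 47, 63, 34, 38, 99]
Insert 34: [26, 34, 36, 42, 47, 63, 38, 99]
Insert 38: [26, 34, 36, 38, 42, 47, 63, 99]
Insert 99: [26, 34, 36, 38, 42, 47, 63, 99]

Sorted: [26, 34, 36, 38, 42, 47, 63, 99]


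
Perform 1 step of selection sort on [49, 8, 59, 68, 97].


Initial: [49, 8, 59, 68, 97]
Step 1: min=8 at 1
  Swap: [8, 49, 59, 68, 97]

After 1 step: [8, 49, 59, 68, 97]


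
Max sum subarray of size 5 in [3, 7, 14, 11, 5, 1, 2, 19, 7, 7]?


[0:5]: 40
[1:6]: 38
[2:7]: 33
[3:8]: 38
[4:9]: 34
[5:10]: 36

Max: 40 at [0:5]


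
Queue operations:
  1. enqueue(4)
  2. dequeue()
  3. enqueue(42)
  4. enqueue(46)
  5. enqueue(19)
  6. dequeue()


enqueue(4) -> [4]
dequeue()->4, []
enqueue(42) -> [42]
enqueue(46) -> [42, 46]
enqueue(19) -> [42, 46, 19]
dequeue()->42, [46, 19]

Final queue: [46, 19]


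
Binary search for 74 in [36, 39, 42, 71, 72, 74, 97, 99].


Step 1: lo=0, hi=7, mid=3, val=71
Step 2: lo=4, hi=7, mid=5, val=74

Found at index 5


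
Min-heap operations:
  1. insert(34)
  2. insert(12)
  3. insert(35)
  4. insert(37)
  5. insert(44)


insert(34) -> [34]
insert(12) -> [12, 34]
insert(35) -> [12, 34, 35]
insert(37) -> [12, 34, 35, 37]
insert(44) -> [12, 34, 35, 37, 44]

Final heap: [12, 34, 35, 37, 44]


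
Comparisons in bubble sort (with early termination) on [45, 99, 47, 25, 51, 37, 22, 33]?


Algorithm: bubble sort (with early termination)
Input: [45, 99, 47, 25, 51, 37, 22, 33]
Sorted: [22, 25, 33, 37, 45, 47, 51, 99]

28


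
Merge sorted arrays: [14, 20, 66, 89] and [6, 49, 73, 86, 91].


Take 6 from B
Take 14 from A
Take 20 from A
Take 49 from B
Take 66 from A
Take 73 from B
Take 86 from B
Take 89 from A

Merged: [6, 14, 20, 49, 66, 73, 86, 89, 91]


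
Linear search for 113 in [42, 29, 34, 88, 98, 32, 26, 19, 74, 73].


i=0: 42!=113
i=1: 29!=113
i=2: 34!=113
i=3: 88!=113
i=4: 98!=113
i=5: 32!=113
i=6: 26!=113
i=7: 19!=113
i=8: 74!=113
i=9: 73!=113

Not found, 10 comps


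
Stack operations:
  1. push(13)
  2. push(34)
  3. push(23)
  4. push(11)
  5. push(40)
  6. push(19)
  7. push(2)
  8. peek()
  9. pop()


push(13) -> [13]
push(34) -> [13, 34]
push(23) -> [13, 34, 23]
push(11) -> [13, 34, 23, 11]
push(40) -> [13, 34, 23, 11, 40]
push(19) -> [13, 34, 23, 11, 40, 19]
push(2) -> [13, 34, 23, 11, 40, 19, 2]
peek()->2
pop()->2, [13, 34, 23, 11, 40, 19]

Final stack: [13, 34, 23, 11, 40, 19]


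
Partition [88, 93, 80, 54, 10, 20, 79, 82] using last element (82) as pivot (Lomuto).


Pivot: 82
  80 <= 82: swap -> [80, 93, 88, 54, 10, 20, 79, 82]
  54 <= 82: swap -> [80, 54, 88, 93, 10, 20, 79, 82]
  10 <= 82: swap -> [80, 54, 10, 93, 88, 20, 79, 82]
  20 <= 82: swap -> [80, 54, 10, 20, 88, 93, 79, 82]
  79 <= 82: swap -> [80, 54, 10, 20, 79, 93, 88, 82]
Place pivot at 5: [80, 54, 10, 20, 79, 82, 88, 93]

Partitioned: [80, 54, 10, 20, 79, 82, 88, 93]


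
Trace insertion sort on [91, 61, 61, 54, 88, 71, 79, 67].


Initial: [91, 61, 61, 54, 88, 71, 79, 67]
Insert 61: [61, 91, 61, 54, 88, 71, 79, 67]
Insert 61: [61, 61, 91, 54, 88, 71, 79, 67]
Insert 54: [54, 61, 61, 91, 88, 71, 79, 67]
Insert 88: [54, 61, 61, 88, 91, 71, 79, 67]
Insert 71: [54, 61, 61, 71, 88, 91, 79, 67]
Insert 79: [54, 61, 61, 71, 79, 88, 91, 67]
Insert 67: [54, 61, 61, 67, 71, 79, 88, 91]

Sorted: [54, 61, 61, 67, 71, 79, 88, 91]


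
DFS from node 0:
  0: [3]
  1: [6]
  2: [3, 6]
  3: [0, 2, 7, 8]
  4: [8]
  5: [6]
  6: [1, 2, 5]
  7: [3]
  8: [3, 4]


Visit 0, push [3]
Visit 3, push [8, 7, 2]
Visit 2, push [6]
Visit 6, push [5, 1]
Visit 1, push []
Visit 5, push []
Visit 7, push []
Visit 8, push [4]
Visit 4, push []

DFS order: [0, 3, 2, 6, 1, 5, 7, 8, 4]


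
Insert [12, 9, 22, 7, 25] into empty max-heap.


Insert 12: [12]
Insert 9: [12, 9]
Insert 22: [22, 9, 12]
Insert 7: [22, 9, 12, 7]
Insert 25: [25, 22, 12, 7, 9]

Final heap: [25, 22, 12, 7, 9]


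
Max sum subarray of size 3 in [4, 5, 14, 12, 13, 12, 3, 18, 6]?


[0:3]: 23
[1:4]: 31
[2:5]: 39
[3:6]: 37
[4:7]: 28
[5:8]: 33
[6:9]: 27

Max: 39 at [2:5]


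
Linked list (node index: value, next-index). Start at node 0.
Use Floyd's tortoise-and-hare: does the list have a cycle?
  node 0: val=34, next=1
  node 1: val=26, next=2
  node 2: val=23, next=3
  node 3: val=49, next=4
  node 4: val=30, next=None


Floyd's tortoise (slow, +1) and hare (fast, +2):
  init: slow=0, fast=0
  step 1: slow=1, fast=2
  step 2: slow=2, fast=4
  step 3: fast -> None, no cycle

Cycle: no


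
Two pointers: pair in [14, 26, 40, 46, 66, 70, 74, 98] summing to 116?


lo=0(14)+hi=7(98)=112
lo=1(26)+hi=7(98)=124
lo=1(26)+hi=6(74)=100
lo=2(40)+hi=6(74)=114
lo=3(46)+hi=6(74)=120
lo=3(46)+hi=5(70)=116

Yes: 46+70=116


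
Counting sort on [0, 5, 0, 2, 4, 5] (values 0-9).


Input: [0, 5, 0, 2, 4, 5]
Counts: [2, 0, 1, 0, 1, 2, 0, 0, 0, 0]

Sorted: [0, 0, 2, 4, 5, 5]


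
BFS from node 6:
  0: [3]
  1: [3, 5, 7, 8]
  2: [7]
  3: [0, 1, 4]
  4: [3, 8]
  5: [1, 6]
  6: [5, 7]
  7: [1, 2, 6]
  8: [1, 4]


Visit 6, enqueue [5, 7]
Visit 5, enqueue [1]
Visit 7, enqueue [2]
Visit 1, enqueue [3, 8]
Visit 2, enqueue []
Visit 3, enqueue [0, 4]
Visit 8, enqueue []
Visit 0, enqueue []
Visit 4, enqueue []

BFS order: [6, 5, 7, 1, 2, 3, 8, 0, 4]


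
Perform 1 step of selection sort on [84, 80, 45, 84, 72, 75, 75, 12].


Initial: [84, 80, 45, 84, 72, 75, 75, 12]
Step 1: min=12 at 7
  Swap: [12, 80, 45, 84, 72, 75, 75, 84]

After 1 step: [12, 80, 45, 84, 72, 75, 75, 84]


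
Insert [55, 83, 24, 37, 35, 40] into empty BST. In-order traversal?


Insert 55: root
Insert 83: R from 55
Insert 24: L from 55
Insert 37: L from 55 -> R from 24
Insert 35: L from 55 -> R from 24 -> L from 37
Insert 40: L from 55 -> R from 24 -> R from 37

In-order: [24, 35, 37, 40, 55, 83]


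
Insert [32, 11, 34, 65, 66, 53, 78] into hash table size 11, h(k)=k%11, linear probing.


Insert 32: h=10 -> slot 10
Insert 11: h=0 -> slot 0
Insert 34: h=1 -> slot 1
Insert 65: h=10, 3 probes -> slot 2
Insert 66: h=0, 3 probes -> slot 3
Insert 53: h=9 -> slot 9
Insert 78: h=1, 3 probes -> slot 4

Table: [11, 34, 65, 66, 78, None, None, None, None, 53, 32]


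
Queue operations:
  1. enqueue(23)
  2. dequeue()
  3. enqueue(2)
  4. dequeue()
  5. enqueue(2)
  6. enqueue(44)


enqueue(23) -> [23]
dequeue()->23, []
enqueue(2) -> [2]
dequeue()->2, []
enqueue(2) -> [2]
enqueue(44) -> [2, 44]

Final queue: [2, 44]


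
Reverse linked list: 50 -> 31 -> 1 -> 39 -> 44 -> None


Step 1: curr=50, set curr.next=prev(None) | reversed so far: 50
Step 2: curr=31, set curr.next=prev(50) | reversed so far: 31 -> 50
Step 3: curr=1, set curr.next=prev(31) | reversed so far: 1 -> 31 -> 50
Step 4: curr=39, set curr.next=prev(1) | reversed so far: 39 -> 1 -> 31 -> 50
Step 5: curr=44, set curr.next=prev(39) | reversed so far: 44 -> 39 -> 1 -> 31 -> 50

44 -> 39 -> 1 -> 31 -> 50 -> None


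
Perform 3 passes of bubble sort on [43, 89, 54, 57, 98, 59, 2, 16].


Initial: [43, 89, 54, 57, 98, 59, 2, 16]
Pass 1: [43, 54, 57, 89, 59, 2, 16, 98] (5 swaps)
Pass 2: [43, 54, 57, 59, 2, 16, 89, 98] (3 swaps)
Pass 3: [43, 54, 57, 2, 16, 59, 89, 98] (2 swaps)

After 3 passes: [43, 54, 57, 2, 16, 59, 89, 98]


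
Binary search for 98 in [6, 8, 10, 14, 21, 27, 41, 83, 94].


Step 1: lo=0, hi=8, mid=4, val=21
Step 2: lo=5, hi=8, mid=6, val=41
Step 3: lo=7, hi=8, mid=7, val=83
Step 4: lo=8, hi=8, mid=8, val=94

Not found


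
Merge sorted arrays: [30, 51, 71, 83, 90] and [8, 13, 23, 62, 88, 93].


Take 8 from B
Take 13 from B
Take 23 from B
Take 30 from A
Take 51 from A
Take 62 from B
Take 71 from A
Take 83 from A
Take 88 from B
Take 90 from A

Merged: [8, 13, 23, 30, 51, 62, 71, 83, 88, 90, 93]


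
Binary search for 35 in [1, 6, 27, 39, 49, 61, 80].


Step 1: lo=0, hi=6, mid=3, val=39
Step 2: lo=0, hi=2, mid=1, val=6
Step 3: lo=2, hi=2, mid=2, val=27

Not found


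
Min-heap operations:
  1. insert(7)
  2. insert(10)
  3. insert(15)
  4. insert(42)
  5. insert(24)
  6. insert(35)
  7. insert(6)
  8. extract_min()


insert(7) -> [7]
insert(10) -> [7, 10]
insert(15) -> [7, 10, 15]
insert(42) -> [7, 10, 15, 42]
insert(24) -> [7, 10, 15, 42, 24]
insert(35) -> [7, 10, 15, 42, 24, 35]
insert(6) -> [6, 10, 7, 42, 24, 35, 15]
extract_min()->6, [7, 10, 15, 42, 24, 35]

Final heap: [7, 10, 15, 42, 24, 35]


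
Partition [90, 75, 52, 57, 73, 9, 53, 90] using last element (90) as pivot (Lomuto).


Pivot: 90
  90 <= 90: advance i (no swap)
  75 <= 90: advance i (no swap)
  52 <= 90: advance i (no swap)
  57 <= 90: advance i (no swap)
  73 <= 90: advance i (no swap)
  9 <= 90: advance i (no swap)
  53 <= 90: advance i (no swap)
Place pivot at 7: [90, 75, 52, 57, 73, 9, 53, 90]

Partitioned: [90, 75, 52, 57, 73, 9, 53, 90]


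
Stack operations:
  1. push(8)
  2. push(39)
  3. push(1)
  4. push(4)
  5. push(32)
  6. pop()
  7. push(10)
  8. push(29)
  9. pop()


push(8) -> [8]
push(39) -> [8, 39]
push(1) -> [8, 39, 1]
push(4) -> [8, 39, 1, 4]
push(32) -> [8, 39, 1, 4, 32]
pop()->32, [8, 39, 1, 4]
push(10) -> [8, 39, 1, 4, 10]
push(29) -> [8, 39, 1, 4, 10, 29]
pop()->29, [8, 39, 1, 4, 10]

Final stack: [8, 39, 1, 4, 10]


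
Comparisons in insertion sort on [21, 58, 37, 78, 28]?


Algorithm: insertion sort
Input: [21, 58, 37, 78, 28]
Sorted: [21, 28, 37, 58, 78]

8


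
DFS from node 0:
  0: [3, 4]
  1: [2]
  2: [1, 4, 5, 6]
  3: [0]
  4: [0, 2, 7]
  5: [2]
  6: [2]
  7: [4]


Visit 0, push [4, 3]
Visit 3, push []
Visit 4, push [7, 2]
Visit 2, push [6, 5, 1]
Visit 1, push []
Visit 5, push []
Visit 6, push []
Visit 7, push []

DFS order: [0, 3, 4, 2, 1, 5, 6, 7]


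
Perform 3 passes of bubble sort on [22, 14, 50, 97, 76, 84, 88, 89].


Initial: [22, 14, 50, 97, 76, 84, 88, 89]
Pass 1: [14, 22, 50, 76, 84, 88, 89, 97] (5 swaps)
Pass 2: [14, 22, 50, 76, 84, 88, 89, 97] (0 swaps)
Pass 3: [14, 22, 50, 76, 84, 88, 89, 97] (0 swaps)

After 3 passes: [14, 22, 50, 76, 84, 88, 89, 97]


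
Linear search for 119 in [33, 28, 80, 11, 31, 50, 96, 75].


i=0: 33!=119
i=1: 28!=119
i=2: 80!=119
i=3: 11!=119
i=4: 31!=119
i=5: 50!=119
i=6: 96!=119
i=7: 75!=119

Not found, 8 comps


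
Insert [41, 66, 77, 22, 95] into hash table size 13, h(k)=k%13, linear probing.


Insert 41: h=2 -> slot 2
Insert 66: h=1 -> slot 1
Insert 77: h=12 -> slot 12
Insert 22: h=9 -> slot 9
Insert 95: h=4 -> slot 4

Table: [None, 66, 41, None, 95, None, None, None, None, 22, None, None, 77]


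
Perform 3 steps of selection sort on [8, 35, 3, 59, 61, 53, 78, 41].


Initial: [8, 35, 3, 59, 61, 53, 78, 41]
Step 1: min=3 at 2
  Swap: [3, 35, 8, 59, 61, 53, 78, 41]
Step 2: min=8 at 2
  Swap: [3, 8, 35, 59, 61, 53, 78, 41]
Step 3: min=35 at 2
  Swap: [3, 8, 35, 59, 61, 53, 78, 41]

After 3 steps: [3, 8, 35, 59, 61, 53, 78, 41]


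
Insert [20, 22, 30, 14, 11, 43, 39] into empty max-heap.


Insert 20: [20]
Insert 22: [22, 20]
Insert 30: [30, 20, 22]
Insert 14: [30, 20, 22, 14]
Insert 11: [30, 20, 22, 14, 11]
Insert 43: [43, 20, 30, 14, 11, 22]
Insert 39: [43, 20, 39, 14, 11, 22, 30]

Final heap: [43, 20, 39, 14, 11, 22, 30]


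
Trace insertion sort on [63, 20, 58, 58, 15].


Initial: [63, 20, 58, 58, 15]
Insert 20: [20, 63, 58, 58, 15]
Insert 58: [20, 58, 63, 58, 15]
Insert 58: [20, 58, 58, 63, 15]
Insert 15: [15, 20, 58, 58, 63]

Sorted: [15, 20, 58, 58, 63]


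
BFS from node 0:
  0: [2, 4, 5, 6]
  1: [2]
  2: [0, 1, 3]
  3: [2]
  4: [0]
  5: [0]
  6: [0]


Visit 0, enqueue [2, 4, 5, 6]
Visit 2, enqueue [1, 3]
Visit 4, enqueue []
Visit 5, enqueue []
Visit 6, enqueue []
Visit 1, enqueue []
Visit 3, enqueue []

BFS order: [0, 2, 4, 5, 6, 1, 3]


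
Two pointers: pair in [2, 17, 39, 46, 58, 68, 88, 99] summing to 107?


lo=0(2)+hi=7(99)=101
lo=1(17)+hi=7(99)=116
lo=1(17)+hi=6(88)=105
lo=2(39)+hi=6(88)=127
lo=2(39)+hi=5(68)=107

Yes: 39+68=107


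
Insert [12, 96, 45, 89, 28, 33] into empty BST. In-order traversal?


Insert 12: root
Insert 96: R from 12
Insert 45: R from 12 -> L from 96
Insert 89: R from 12 -> L from 96 -> R from 45
Insert 28: R from 12 -> L from 96 -> L from 45
Insert 33: R from 12 -> L from 96 -> L from 45 -> R from 28

In-order: [12, 28, 33, 45, 89, 96]


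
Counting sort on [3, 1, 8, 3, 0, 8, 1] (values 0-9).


Input: [3, 1, 8, 3, 0, 8, 1]
Counts: [1, 2, 0, 2, 0, 0, 0, 0, 2, 0]

Sorted: [0, 1, 1, 3, 3, 8, 8]


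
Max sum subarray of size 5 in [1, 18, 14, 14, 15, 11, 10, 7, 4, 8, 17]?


[0:5]: 62
[1:6]: 72
[2:7]: 64
[3:8]: 57
[4:9]: 47
[5:10]: 40
[6:11]: 46

Max: 72 at [1:6]


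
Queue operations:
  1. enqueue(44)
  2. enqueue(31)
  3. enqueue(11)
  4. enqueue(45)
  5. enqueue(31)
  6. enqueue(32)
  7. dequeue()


enqueue(44) -> [44]
enqueue(31) -> [44, 31]
enqueue(11) -> [44, 31, 11]
enqueue(45) -> [44, 31, 11, 45]
enqueue(31) -> [44, 31, 11, 45, 31]
enqueue(32) -> [44, 31, 11, 45, 31, 32]
dequeue()->44, [31, 11, 45, 31, 32]

Final queue: [31, 11, 45, 31, 32]


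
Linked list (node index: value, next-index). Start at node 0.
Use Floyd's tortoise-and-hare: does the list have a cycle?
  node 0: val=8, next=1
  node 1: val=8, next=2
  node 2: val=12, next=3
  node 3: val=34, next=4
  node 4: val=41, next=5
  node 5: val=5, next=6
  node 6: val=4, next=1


Floyd's tortoise (slow, +1) and hare (fast, +2):
  init: slow=0, fast=0
  step 1: slow=1, fast=2
  step 2: slow=2, fast=4
  step 3: slow=3, fast=6
  step 4: slow=4, fast=2
  step 5: slow=5, fast=4
  step 6: slow=6, fast=6
  slow == fast at node 6: cycle detected

Cycle: yes
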